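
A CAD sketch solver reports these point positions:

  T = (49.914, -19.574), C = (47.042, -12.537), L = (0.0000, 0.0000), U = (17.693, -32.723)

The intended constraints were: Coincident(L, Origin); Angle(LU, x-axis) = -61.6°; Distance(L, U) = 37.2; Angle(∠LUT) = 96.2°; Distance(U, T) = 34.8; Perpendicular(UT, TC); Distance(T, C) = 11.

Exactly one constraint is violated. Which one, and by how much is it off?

Distance(T, C) = 11 — off by 3.40.

L = (0.00, 0.00) ✓; LU at -61.60° ✓; |LU| = 37.20 ✓; ∠LUT = 96.20° ✓; |UT| = 34.80 ✓; ∠(UT, TC) = 90.00° ✓; |TC| = 7.601 ✗.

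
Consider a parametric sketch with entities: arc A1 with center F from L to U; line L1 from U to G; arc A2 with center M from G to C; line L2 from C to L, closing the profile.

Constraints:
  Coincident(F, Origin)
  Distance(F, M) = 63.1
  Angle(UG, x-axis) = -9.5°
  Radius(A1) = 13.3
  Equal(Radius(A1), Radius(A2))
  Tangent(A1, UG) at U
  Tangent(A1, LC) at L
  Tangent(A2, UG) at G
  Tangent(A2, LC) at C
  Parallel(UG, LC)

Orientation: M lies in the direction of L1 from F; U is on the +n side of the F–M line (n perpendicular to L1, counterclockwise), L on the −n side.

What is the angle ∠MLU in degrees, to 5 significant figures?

78.098°

The slot axis is L1's direction at -9.5°, so u = (cos -9.5°, sin -9.5°) = (0.98629, -0.16505) and n = (−sin -9.5°, cos -9.5°) = (0.16505, 0.98629). F is at the origin and M lies 63.1 along u from F, so M = 63.1·u = (62.235, -10.415). Tangency of A1 to both parallel lines with radius 13.3 puts U and L at F ± 13.3·n: U = (2.1951, 13.118), L = (-2.1951, -13.118). Then cos ∠MLU = LM·LU / (|LM||LU|), giving 78.098°.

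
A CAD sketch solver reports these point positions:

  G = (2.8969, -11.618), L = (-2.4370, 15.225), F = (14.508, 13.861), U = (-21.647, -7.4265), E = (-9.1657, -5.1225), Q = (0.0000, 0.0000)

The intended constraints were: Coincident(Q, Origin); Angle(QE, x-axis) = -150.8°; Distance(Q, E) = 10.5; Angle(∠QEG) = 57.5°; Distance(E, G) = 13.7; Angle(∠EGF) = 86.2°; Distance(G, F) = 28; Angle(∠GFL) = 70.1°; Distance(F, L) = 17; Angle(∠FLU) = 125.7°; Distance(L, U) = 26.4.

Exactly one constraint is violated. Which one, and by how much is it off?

Distance(L, U) = 26.4 — off by 3.30.

Q = (0.00, 0.00) ✓; QE at -150.8° ✓; |QE| = 10.50 ✓; ∠QEG = 57.50° ✓; |EG| = 13.70 ✓; ∠EGF = 86.20° ✓; |GF| = 28.00 ✓; ∠GFL = 70.10° ✓; |FL| = 17.00 ✓; ∠FLU = 125.7° ✓; |LU| = 29.70 ✗.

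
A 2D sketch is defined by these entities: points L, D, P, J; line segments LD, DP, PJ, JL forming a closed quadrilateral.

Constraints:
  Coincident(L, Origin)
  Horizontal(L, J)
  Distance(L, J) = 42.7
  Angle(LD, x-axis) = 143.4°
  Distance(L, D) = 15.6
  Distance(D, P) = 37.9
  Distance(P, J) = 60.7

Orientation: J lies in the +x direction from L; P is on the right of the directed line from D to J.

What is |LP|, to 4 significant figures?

30.56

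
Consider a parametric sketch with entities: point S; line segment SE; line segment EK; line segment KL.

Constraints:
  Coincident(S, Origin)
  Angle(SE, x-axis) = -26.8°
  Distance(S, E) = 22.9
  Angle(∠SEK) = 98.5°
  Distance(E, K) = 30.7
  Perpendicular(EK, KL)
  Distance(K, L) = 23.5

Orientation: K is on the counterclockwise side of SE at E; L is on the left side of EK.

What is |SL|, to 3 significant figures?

34.1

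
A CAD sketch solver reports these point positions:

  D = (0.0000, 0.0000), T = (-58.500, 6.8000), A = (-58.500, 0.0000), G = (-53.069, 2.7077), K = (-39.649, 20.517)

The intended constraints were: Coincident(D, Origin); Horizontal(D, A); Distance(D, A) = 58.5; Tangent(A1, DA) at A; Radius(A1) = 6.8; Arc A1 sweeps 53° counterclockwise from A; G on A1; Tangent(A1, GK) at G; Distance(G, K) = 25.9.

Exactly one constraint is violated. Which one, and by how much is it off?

Distance(G, K) = 25.9 — off by 3.60.

D = (0.00, 0.00) ✓; D.y = 0.00, A.y = 0.00 ✓; |DA| = 58.50 ✓; ∠(TA, AD) = 90.00° ✓; |TA| = 6.800 ✓; bearing(T→G) − bearing(T→A) = 53.00° ✓; |TG| = 6.800 ✓; ∠(TG, GK) = 90.00° ✓; |GK| = 22.30 ✗.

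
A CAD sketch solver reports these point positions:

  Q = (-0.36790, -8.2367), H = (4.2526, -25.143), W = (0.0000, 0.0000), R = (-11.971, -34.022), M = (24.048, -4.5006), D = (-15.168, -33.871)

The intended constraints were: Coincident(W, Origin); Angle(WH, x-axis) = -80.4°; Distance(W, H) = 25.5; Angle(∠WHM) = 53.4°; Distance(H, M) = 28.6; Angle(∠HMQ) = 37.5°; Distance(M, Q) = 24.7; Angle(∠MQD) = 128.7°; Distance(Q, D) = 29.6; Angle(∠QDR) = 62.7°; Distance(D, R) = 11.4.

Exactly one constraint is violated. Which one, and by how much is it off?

Distance(D, R) = 11.4 — off by 8.20.

W = (0.00, 0.00) ✓; WH at -80.40° ✓; |WH| = 25.50 ✓; ∠WHM = 53.40° ✓; |HM| = 28.60 ✓; ∠HMQ = 37.50° ✓; |MQ| = 24.70 ✓; ∠MQD = 128.7° ✓; |QD| = 29.60 ✓; ∠QDR = 62.70° ✓; |DR| = 3.201 ✗.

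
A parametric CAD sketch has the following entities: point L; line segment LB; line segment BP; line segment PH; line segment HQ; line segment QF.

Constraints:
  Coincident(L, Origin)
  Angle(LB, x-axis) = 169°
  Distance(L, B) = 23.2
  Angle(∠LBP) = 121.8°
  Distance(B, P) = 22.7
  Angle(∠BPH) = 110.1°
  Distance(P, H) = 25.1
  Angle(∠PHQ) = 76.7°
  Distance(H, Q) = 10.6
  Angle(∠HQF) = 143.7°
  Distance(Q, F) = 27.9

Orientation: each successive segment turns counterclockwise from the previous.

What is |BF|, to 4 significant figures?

11.62

∠PHQ = 76.7° gives HQ at 40.40° from the x-axis; with |HQ| = 10.6, Q = (-18.69, -27.70). ∠HQF = 143.7° gives QF at 76.70° from the x-axis; with |QF| = 27.9, F = (-12.27, -0.5515). Then |BF| = |F − B| = 11.62.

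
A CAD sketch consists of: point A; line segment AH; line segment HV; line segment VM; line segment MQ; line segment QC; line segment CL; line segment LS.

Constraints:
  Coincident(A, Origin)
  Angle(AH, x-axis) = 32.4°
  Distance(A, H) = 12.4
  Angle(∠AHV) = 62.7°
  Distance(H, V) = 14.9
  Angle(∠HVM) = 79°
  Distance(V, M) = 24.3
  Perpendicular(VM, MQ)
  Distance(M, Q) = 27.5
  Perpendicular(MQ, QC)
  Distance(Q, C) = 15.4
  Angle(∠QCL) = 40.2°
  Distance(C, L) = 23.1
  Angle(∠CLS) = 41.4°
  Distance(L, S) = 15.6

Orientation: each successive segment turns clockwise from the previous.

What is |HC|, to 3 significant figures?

14.2

The perpendicularity gives MQ at right angles to VM, so MQ runs at 84.1°; with |MQ| = 27.5, Q = (-9.55, 21.7). The perpendicularity gives QC at right angles to MQ, so QC runs at -5.90°; with |QC| = 15.4, C = (5.77, 20.1). Then |HC| = |C − H| = 14.2.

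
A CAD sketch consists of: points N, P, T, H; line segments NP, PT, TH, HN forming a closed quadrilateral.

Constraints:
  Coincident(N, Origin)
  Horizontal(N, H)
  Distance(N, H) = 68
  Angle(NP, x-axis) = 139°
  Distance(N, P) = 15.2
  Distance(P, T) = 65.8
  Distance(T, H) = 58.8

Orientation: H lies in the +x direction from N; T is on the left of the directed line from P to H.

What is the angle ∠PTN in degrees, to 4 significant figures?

13.33°

N is at the origin; N and H share the same y with |NH| = 68.0 and H in +x, so H = (68.0, 0). NP runs at 139.0° with |NP| = 15.2, so P = (-11.47, 9.972). T is determined by |PT| = 65.8 and |TH| = 58.8 together: it lies at the intersection of circle(P, 65.8) and circle(H, 58.8). With |PH| = 80.09, the foot of the radical line on PH is 45.49 from P and the perpendicular offset is √(65.8² − 45.49²) = 47.54. Taking the left-of-PH solution: T = (39.59, 51.48).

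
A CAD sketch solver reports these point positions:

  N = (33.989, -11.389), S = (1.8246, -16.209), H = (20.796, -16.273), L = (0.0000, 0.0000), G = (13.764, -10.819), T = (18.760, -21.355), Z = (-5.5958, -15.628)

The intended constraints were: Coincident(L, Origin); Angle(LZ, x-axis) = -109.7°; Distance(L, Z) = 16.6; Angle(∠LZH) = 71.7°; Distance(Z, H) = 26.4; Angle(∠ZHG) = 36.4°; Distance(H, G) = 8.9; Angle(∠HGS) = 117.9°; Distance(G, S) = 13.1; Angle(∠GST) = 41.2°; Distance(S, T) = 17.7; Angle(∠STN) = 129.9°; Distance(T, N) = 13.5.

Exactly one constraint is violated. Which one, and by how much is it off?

Distance(T, N) = 13.5 — off by 4.70.

L = (0.00, 0.00) ✓; LZ at -109.7° ✓; |LZ| = 16.60 ✓; ∠LZH = 71.70° ✓; |ZH| = 26.40 ✓; ∠ZHG = 36.40° ✓; |HG| = 8.899 ✓; ∠HGS = 117.9° ✓; |GS| = 13.10 ✓; ∠GST = 41.20° ✓; |ST| = 17.70 ✓; ∠STN = 129.9° ✓; |TN| = 18.20 ✗.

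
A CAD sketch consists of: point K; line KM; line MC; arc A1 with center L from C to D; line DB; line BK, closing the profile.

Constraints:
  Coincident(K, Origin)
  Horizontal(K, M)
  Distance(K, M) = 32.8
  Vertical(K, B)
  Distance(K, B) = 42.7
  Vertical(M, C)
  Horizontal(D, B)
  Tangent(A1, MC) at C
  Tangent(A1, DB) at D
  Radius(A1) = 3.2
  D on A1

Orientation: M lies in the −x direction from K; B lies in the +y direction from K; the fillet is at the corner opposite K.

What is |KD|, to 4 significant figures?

51.96

The virtual corner opposite K is at (-32.80, 42.70). Since A1 is tangent to MC there, LC ⟂ MC and the tangent condition forces LD to be normal to DB, with radius 3.2, so the center L sits 3.2 in from both sides at L = (-29.60, 39.50). That places the tangent points at C = (-32.80, 39.50) on MC and D = (-29.60, 42.70) on DB. Then |KD| = |D − K| = 51.96.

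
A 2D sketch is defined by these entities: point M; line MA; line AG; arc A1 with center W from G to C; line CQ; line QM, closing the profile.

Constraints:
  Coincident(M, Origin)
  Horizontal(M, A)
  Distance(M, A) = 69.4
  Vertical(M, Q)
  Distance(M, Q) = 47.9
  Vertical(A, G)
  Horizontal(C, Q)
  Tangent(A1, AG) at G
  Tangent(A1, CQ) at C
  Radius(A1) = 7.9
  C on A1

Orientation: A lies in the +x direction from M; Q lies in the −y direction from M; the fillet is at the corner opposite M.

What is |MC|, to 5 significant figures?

77.953

M is at the origin; MA is horizontal with |MA| = 69.4 and A on the +x side, so A = (69.400, 0.0000). MQ is vertical with |MQ| = 47.9 and Q on the −y side, so Q = (0.0000, -47.900). The virtual corner opposite M is at (69.400, -47.900). The tangent condition forces WG to be normal to AG and A1 meets CQ tangentially, so WC is at right angles to CQ, with radius 7.9, so the center W sits 7.9 in from both sides at W = (61.500, -40.000). That places the tangent points at G = (69.400, -40.000) on AG and C = (61.500, -47.900) on CQ. Then |MC| = |C − M| = 77.953.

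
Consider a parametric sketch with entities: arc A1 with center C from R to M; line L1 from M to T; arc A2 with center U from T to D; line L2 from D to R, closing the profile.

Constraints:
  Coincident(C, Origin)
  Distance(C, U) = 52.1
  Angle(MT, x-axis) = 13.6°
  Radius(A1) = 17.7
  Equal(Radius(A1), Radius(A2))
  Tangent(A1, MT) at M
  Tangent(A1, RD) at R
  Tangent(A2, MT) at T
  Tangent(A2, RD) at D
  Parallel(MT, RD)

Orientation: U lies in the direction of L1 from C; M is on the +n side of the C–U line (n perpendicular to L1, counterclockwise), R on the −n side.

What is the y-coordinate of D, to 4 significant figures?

-4.953

Tangency of A1 to both parallel lines with radius 17.7 puts M and R at C ± 17.7·n: M = (-4.162, 17.20), R = (4.162, -17.20). Equal radii place T and D the same way about U: T = U + 17.7·n = (46.48, 29.45), D = U − 17.7·n = (54.80, -4.953). So D.y = -4.953.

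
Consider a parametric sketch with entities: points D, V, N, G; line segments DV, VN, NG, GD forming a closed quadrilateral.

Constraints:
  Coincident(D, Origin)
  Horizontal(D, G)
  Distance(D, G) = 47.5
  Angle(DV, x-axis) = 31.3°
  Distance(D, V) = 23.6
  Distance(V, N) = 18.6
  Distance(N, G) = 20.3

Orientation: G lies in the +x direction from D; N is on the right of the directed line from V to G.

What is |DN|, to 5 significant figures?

28.155

D is at the origin; D and G share the same y with |DG| = 47.5 and G in +x, so G = (47.5, 0). DV runs at 31.3° with |DV| = 23.6, so V = (20.165, 12.261). N is determined by |VN| = 18.6 and |NG| = 20.3 together: it lies at the intersection of circle(V, 18.6) and circle(G, 20.3). With |VG| = 29.959, the foot of the radical line on VG is 13.876 from V and the perpendicular offset is √(18.6² − 13.876²) = 12.387. Taking the right-of-VG solution: N = (27.756, -4.7198).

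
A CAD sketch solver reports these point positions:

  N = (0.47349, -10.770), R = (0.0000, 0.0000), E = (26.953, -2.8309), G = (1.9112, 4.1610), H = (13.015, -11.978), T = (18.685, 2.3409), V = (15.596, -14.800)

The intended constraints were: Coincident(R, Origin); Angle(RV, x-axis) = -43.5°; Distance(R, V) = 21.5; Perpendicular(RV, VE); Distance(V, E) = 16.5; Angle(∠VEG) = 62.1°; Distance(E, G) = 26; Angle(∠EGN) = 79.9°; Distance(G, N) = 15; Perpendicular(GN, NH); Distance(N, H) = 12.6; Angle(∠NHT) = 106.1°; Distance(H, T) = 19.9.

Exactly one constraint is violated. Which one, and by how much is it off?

Distance(H, T) = 19.9 — off by 4.50.

R = (0.00, 0.00) ✓; RV at -43.50° ✓; |RV| = 21.50 ✓; ∠(RV, VE) = 90.00° ✓; |VE| = 16.50 ✓; ∠VEG = 62.10° ✓; |EG| = 26.00 ✓; ∠EGN = 79.90° ✓; |GN| = 15.00 ✓; ∠(GN, NH) = 90.00° ✓; |NH| = 12.60 ✓; ∠NHT = 106.1° ✓; |HT| = 15.40 ✗.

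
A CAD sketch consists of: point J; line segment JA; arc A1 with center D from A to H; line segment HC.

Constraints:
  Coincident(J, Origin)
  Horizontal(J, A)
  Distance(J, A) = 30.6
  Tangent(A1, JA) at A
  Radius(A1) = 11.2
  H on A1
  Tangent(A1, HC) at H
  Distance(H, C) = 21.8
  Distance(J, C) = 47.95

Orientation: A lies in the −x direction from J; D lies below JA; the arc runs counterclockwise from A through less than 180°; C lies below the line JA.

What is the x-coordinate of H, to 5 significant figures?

-40.847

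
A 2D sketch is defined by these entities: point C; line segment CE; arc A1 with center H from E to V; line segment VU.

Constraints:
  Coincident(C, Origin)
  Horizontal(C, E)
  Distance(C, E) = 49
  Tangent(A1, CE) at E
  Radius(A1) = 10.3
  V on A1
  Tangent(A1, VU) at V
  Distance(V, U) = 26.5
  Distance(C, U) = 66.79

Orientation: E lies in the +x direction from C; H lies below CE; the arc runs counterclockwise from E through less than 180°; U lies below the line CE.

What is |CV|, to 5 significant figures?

43.398

Checks: |HV| = 10.30 ✓; ∠(HV, VU) = 90.00° ✓; |VU| = 26.50 ✓; |CU| = 66.79 ✓.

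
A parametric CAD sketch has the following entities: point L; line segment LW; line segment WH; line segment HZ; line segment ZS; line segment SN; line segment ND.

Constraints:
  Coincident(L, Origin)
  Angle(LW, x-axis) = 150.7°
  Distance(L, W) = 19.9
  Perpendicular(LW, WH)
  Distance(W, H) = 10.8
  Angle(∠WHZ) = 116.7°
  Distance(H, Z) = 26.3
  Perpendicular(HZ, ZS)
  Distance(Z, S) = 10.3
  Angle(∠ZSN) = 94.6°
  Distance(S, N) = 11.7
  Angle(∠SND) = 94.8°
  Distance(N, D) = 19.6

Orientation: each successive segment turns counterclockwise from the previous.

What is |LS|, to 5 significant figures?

15.735

L is at the origin; LW runs at 150.7° with length 19.9, so W = (-17.354, 9.7387). The perpendicularity gives WH at right angles to LW, so WH runs at -119.30°; with |WH| = 10.8, H = (-22.640, 0.32036). ∠WHZ = 116.7° gives HZ at -56.000° from the x-axis; with |HZ| = 26.3, Z = (-7.9327, -21.483). The perpendicularity gives ZS at right angles to HZ, so ZS runs at 34.000°; with |ZS| = 10.3, S = (0.60635, -15.724). Then |LS| = |S − L| = 15.735.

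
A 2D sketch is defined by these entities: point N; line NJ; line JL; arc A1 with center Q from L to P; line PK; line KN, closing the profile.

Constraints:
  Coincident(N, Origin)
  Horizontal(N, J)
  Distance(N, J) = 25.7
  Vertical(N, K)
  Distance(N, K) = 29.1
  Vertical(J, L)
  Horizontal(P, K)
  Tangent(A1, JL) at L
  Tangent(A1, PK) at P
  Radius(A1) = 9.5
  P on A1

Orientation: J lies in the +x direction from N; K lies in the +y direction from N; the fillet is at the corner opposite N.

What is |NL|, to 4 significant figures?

32.32

N is at the origin; N and J share the same y with |NJ| = 25.7 and J on the +x side, so J = (25.70, 0.000). N and K share the same x with |NK| = 29.1 and K on the +y side, so K = (0.000, 29.10). The virtual corner opposite N is at (25.70, 29.10). The tangent condition forces QL to be normal to JL and the tangent condition forces QP to be normal to PK, with radius 9.5, so the center Q sits 9.5 in from both sides at Q = (16.20, 19.60). That places the tangent points at L = (25.70, 19.60) on JL and P = (16.20, 29.10) on PK. Then |NL| = |L − N| = 32.32.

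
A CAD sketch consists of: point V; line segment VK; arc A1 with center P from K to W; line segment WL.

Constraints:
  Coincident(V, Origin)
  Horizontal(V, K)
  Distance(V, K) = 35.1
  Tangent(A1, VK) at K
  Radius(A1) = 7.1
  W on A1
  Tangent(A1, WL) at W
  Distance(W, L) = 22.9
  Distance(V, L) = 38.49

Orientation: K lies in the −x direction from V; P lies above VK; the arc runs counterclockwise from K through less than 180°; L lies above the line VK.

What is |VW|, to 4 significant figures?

28.74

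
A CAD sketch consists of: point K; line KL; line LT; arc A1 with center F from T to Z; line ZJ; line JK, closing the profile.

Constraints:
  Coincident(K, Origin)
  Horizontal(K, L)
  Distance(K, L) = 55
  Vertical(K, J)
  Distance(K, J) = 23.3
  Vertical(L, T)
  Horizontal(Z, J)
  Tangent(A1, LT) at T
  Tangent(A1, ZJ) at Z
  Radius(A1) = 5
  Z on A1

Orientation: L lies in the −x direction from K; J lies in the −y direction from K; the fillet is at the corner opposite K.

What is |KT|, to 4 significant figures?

57.96

K is at the origin; KL is horizontal with |KL| = 55.0 and L on the −x side, so L = (-55.00, 0.000). K and J share the same x with |KJ| = 23.3 and J on the −y side, so J = (0.000, -23.30). The virtual corner opposite K is at (-55.00, -23.30). The tangent condition forces FT to be normal to LT and tangency of A1 to ZJ means the radius FZ is perpendicular to ZJ, with radius 5.0, so the center F sits 5.0 in from both sides at F = (-50.00, -18.30). That places the tangent points at T = (-55.00, -18.30) on LT and Z = (-50.00, -23.30) on ZJ. Then |KT| = |T − K| = 57.96.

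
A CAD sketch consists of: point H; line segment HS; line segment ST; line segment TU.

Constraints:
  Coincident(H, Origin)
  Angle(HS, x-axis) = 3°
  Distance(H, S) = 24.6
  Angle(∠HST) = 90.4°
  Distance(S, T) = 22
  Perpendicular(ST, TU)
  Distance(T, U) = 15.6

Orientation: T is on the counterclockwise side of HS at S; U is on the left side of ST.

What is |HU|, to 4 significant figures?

23.93

H is at the origin; HS runs at 3.0° with length 24.6, so S = 24.6·(cos 3.0°, sin 3.0°) = (24.57, 1.287). ∠HST = 90.4°, so ST runs at 3.0° + (180° − 90.4°) = 92.60° from the x-axis; with |ST| = 22.0, T = S + 22.0·(cos 92.60°, sin 92.60°) = (23.57, 23.26). ST is perpendicular to TU; with |TU| = 15.6 on the left of ST, U = T + 15.6·(-0.9990, -0.04536) = (7.984, 22.56). Then |HU| = |U − H| = 23.93.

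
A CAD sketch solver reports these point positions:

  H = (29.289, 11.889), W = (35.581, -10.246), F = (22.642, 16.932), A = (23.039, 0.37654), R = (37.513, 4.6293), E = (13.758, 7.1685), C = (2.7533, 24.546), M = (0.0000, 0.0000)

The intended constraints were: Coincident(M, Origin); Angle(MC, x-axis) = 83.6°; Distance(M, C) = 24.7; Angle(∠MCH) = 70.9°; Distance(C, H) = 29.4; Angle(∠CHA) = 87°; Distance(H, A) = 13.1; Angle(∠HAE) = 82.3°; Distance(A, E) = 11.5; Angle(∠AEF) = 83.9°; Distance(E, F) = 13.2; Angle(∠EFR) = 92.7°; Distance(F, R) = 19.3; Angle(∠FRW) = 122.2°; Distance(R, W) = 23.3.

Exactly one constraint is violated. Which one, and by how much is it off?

Distance(R, W) = 23.3 — off by 8.30.

M = (0.00, 0.00) ✓; MC at 83.60° ✓; |MC| = 24.70 ✓; ∠MCH = 70.90° ✓; |CH| = 29.40 ✓; ∠CHA = 87.00° ✓; |HA| = 13.10 ✓; ∠HAE = 82.30° ✓; |AE| = 11.50 ✓; ∠AEF = 83.90° ✓; |EF| = 13.20 ✓; ∠EFR = 92.70° ✓; |FR| = 19.30 ✓; ∠FRW = 122.2° ✓; |RW| = 15.00 ✗.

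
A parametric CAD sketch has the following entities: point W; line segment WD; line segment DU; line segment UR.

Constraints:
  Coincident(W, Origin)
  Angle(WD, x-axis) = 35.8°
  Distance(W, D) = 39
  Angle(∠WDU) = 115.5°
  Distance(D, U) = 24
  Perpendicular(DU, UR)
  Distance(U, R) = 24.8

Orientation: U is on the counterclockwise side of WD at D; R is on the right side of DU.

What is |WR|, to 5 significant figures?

72.553

∠WDU = 115.5°, so DU runs at 35.8° + (180° − 115.5°) = 100.30° from the x-axis; with |DU| = 24.0, U = D + 24.0·(cos 100.30°, sin 100.30°) = (27.340, 46.427). The perpendicularity gives UR at right angles to DU; with |UR| = 24.8 on the right of DU, R = U + 24.8·(0.98389, 0.17880) = (51.741, 50.861). Then |WR| = |R − W| = 72.553.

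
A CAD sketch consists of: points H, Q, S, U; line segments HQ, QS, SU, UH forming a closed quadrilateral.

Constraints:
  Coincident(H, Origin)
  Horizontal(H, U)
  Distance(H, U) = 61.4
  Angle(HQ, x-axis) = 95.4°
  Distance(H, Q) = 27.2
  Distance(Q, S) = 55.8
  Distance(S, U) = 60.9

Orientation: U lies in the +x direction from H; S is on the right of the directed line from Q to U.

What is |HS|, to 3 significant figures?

28.8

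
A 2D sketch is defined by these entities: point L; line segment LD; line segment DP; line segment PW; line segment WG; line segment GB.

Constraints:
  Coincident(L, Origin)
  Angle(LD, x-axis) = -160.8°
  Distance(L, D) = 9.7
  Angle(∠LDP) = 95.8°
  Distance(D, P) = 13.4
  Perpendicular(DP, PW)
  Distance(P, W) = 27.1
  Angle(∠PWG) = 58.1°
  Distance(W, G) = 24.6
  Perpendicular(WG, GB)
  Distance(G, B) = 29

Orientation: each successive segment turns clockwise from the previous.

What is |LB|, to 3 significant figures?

22.0

L is at the origin; LD runs at -160.8° with length 9.7, so D = (-9.16, -3.19). ∠LDP = 95.8° gives DP at 115° from the x-axis; with |DP| = 13.4, P = (-14.8, 8.95). The perpendicularity gives PW at right angles to DP, so PW runs at 25.0°; with |PW| = 27.1, W = (9.74, 20.4). ∠PWG = 58.1° gives WG at -96.9° from the x-axis; with |WG| = 24.6, G = (6.78, -4.01). The perpendicularity gives GB at right angles to WG, so GB runs at 173°; with |GB| = 29.0, B = (-22.0, -0.530). Then |LB| = |B − L| = 22.0.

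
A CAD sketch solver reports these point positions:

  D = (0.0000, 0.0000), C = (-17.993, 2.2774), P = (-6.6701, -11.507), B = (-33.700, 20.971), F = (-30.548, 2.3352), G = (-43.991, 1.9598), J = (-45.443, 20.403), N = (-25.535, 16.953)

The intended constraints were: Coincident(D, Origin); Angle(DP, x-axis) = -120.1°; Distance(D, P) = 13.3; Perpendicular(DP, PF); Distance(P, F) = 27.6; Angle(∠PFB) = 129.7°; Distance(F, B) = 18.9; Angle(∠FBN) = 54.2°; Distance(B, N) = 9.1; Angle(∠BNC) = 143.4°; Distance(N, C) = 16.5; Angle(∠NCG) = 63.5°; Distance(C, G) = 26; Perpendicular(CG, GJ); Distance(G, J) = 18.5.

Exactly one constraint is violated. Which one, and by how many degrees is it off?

Perpendicular(CG, GJ) — off by 3.80°.

D = (0.00, 0.00) ✓; DP at -120.1° ✓; |DP| = 13.30 ✓; ∠(DP, PF) = 90.00° ✓; |PF| = 27.60 ✓; ∠PFB = 129.7° ✓; |FB| = 18.90 ✓; ∠FBN = 54.20° ✓; |BN| = 9.100 ✓; ∠BNC = 143.4° ✓; |NC| = 16.50 ✓; ∠NCG = 63.50° ✓; |CG| = 26.00 ✓; ∠(CG, GJ) = 86.20° ✗; |GJ| = 18.50 ✓.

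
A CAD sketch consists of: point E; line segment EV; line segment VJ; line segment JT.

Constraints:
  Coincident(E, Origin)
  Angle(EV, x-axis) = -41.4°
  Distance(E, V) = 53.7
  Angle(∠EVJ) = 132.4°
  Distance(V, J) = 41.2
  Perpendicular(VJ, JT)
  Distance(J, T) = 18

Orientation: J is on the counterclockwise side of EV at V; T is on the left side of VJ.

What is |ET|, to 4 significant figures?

80.38

E is at the origin; EV runs at -41.4° with length 53.7, so V = 53.7·(cos -41.4°, sin -41.4°) = (40.28, -35.51). ∠EVJ = 132.4°, so VJ runs at -41.4° + (180° − 132.4°) = 6.200° from the x-axis; with |VJ| = 41.2, J = V + 41.2·(cos 6.200°, sin 6.200°) = (81.24, -31.06). The perpendicularity gives JT at right angles to VJ; with |JT| = 18.0 on the left of VJ, T = J + 18.0·(-0.1080, 0.9942) = (79.30, -13.17). Then |ET| = |T − E| = 80.38.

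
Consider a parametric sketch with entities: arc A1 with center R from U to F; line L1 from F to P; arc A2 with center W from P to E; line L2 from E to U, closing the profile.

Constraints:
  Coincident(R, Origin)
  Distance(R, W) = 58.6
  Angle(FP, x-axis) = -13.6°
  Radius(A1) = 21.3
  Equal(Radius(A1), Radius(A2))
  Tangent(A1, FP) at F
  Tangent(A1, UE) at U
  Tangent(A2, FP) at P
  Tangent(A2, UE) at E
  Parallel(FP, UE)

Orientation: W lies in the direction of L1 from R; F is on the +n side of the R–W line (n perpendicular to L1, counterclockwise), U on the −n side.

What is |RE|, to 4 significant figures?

62.35

The slot axis is L1's direction at -13.6°, so u = (cos -13.6°, sin -13.6°) = (0.9720, -0.2351) and n = (−sin -13.6°, cos -13.6°) = (0.2351, 0.9720). R is at the origin and W lies 58.6 along u from R, so W = 58.6·u = (56.96, -13.78). Tangency of A1 to both parallel lines with radius 21.3 puts F and U at R ± 21.3·n: F = (5.009, 20.70), U = (-5.009, -20.70). Equal radii place P and E the same way about W: P = W + 21.3·n = (61.97, 6.923), E = W − 21.3·n = (51.95, -34.48). Then |RE| = |E − R| = 62.35.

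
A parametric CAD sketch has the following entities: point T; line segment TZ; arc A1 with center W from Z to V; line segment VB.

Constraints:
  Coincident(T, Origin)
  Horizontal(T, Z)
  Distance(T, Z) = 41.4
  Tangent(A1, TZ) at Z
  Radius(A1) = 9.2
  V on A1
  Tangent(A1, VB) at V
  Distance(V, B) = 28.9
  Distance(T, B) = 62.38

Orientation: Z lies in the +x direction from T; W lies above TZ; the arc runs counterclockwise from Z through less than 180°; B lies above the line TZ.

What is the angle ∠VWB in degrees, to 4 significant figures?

72.34°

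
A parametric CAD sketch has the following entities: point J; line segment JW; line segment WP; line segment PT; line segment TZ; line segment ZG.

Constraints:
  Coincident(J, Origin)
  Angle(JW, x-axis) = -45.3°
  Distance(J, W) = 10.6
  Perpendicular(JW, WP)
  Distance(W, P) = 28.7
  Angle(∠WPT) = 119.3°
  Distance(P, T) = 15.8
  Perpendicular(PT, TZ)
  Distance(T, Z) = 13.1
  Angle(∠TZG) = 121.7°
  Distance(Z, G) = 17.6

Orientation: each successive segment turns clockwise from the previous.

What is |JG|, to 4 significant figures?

9.673

PT ⟂ TZ, so TZ runs at 74.00°; with |TZ| = 13.1, Z = (-24.52, -10.77). ∠TZG = 121.7° gives ZG at 15.70° from the x-axis; with |ZG| = 17.6, G = (-7.578, -6.012). Then |JG| = |G − J| = 9.673.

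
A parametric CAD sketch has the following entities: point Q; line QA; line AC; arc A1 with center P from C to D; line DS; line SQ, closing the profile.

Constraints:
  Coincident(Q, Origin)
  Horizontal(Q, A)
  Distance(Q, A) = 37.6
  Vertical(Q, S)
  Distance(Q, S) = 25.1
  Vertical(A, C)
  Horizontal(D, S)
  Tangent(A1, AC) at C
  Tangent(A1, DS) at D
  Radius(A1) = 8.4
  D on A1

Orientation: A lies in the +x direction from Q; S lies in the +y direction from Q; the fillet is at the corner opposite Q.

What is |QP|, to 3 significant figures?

33.6

Q is at the origin; QA is horizontal with |QA| = 37.6 and A on the +x side, so A = (37.6, 0.00). QS is vertical with |QS| = 25.1 and S on the +y side, so S = (0.00, 25.1). The virtual corner opposite Q is at (37.6, 25.1). Since A1 is tangent to AC there, PC ⟂ AC and A1 meets DS tangentially, so PD is at right angles to DS, with radius 8.4, so the center P sits 8.4 in from both sides at P = (29.2, 16.7). Then |QP| = |P − Q| = 33.6.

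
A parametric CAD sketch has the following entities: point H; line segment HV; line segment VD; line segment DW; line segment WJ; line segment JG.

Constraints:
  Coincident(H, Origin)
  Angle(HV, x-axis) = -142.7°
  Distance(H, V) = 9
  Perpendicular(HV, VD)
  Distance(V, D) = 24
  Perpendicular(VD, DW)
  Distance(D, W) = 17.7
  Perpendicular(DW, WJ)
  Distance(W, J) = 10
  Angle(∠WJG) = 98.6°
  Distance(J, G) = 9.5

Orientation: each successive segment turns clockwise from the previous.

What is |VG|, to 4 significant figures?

15.07

DW is perpendicular to WJ, so WJ runs at -52.70°; with |WJ| = 10.0, J = (-1.563, 16.41). ∠WJG = 98.6° gives JG at -134.1° from the x-axis; with |JG| = 9.5, G = (-8.174, 9.587). Then |VG| = |G − V| = 15.07.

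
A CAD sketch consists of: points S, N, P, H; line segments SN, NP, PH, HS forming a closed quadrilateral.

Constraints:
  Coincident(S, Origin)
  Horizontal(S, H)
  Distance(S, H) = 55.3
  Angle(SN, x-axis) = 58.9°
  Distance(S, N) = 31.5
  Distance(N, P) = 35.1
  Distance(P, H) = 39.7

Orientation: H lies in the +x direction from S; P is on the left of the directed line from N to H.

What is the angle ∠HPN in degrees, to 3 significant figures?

78.5°

Checks: |NP| = 35.10 ✓; |PH| = 39.70 ✓.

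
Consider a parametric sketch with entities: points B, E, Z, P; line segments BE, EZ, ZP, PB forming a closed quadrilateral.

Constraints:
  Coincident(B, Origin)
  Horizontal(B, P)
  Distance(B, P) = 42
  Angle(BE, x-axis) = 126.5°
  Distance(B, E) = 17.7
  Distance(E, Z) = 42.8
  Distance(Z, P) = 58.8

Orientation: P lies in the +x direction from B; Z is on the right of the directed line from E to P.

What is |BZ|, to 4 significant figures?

30.06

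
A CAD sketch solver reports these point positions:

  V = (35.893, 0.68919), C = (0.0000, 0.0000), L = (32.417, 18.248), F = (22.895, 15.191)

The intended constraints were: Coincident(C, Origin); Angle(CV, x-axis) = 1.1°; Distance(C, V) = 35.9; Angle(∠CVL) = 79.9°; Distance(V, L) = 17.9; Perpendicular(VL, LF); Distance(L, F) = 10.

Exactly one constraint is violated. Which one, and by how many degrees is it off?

Perpendicular(VL, LF) — off by 6.60°.

C = (0.00, 0.00) ✓; CV at 1.100° ✓; |CV| = 35.90 ✓; ∠CVL = 79.90° ✓; |VL| = 17.90 ✓; ∠(VL, LF) = 96.60° ✗; |LF| = 10.00 ✓.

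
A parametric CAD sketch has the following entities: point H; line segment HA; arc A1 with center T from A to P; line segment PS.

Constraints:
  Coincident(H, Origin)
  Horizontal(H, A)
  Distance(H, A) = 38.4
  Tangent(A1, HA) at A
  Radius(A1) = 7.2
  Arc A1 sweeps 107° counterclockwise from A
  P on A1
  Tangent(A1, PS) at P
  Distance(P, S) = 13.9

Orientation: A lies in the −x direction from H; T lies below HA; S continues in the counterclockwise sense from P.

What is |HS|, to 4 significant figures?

47.01

H is at the origin; H and A share the same y with |HA| = 38.4 and A on the −x side, so A = (-38.40, 0.000). The tangent condition forces TA to be normal to HA, so T = A + (0, -7.2) = (-38.40, -7.200). On A1, A sits at bearing 90° from T; a 107° counterclockwise sweep puts P at bearing 197°, so P = T + 7.2·(cos 197°, sin 197°) = (-45.29, -9.305). Tangency of A1 to PS means the radius TP is perpendicular to PS, so PS runs along (−sin 197°, cos 197°); with |PS| = 13.9, S = (-41.22, -22.60). Then |HS| = |S − H| = 47.01.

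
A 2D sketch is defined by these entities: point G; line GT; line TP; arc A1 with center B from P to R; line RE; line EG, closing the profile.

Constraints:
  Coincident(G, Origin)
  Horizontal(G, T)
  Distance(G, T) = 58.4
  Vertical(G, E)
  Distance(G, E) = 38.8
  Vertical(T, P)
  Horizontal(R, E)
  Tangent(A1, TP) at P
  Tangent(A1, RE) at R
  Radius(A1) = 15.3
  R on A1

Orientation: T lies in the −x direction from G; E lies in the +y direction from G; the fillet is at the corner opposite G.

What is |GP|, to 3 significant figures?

63.0

G is at the origin; GT is horizontal with |GT| = 58.4 and T on the −x side, so T = (-58.4, 0.00). GE is vertical with |GE| = 38.8 and E on the +y side, so E = (0.00, 38.8). The virtual corner opposite G is at (-58.4, 38.8). Since A1 is tangent to TP there, BP ⟂ TP and tangency of A1 to RE means the radius BR is perpendicular to RE, with radius 15.3, so the center B sits 15.3 in from both sides at B = (-43.1, 23.5). That places the tangent points at P = (-58.4, 23.5) on TP and R = (-43.1, 38.8) on RE. Then |GP| = |P − G| = 63.0.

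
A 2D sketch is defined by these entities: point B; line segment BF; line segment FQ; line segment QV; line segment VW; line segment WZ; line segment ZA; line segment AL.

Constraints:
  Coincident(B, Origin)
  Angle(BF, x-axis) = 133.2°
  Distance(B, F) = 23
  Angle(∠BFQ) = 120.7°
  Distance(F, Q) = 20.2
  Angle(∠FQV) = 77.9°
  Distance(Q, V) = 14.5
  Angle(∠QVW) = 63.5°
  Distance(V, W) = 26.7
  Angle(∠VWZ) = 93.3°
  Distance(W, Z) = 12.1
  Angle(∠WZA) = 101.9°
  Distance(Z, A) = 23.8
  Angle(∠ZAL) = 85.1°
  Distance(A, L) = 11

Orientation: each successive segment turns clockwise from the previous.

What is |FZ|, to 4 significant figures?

12.78

B is at the origin; BF runs at 133.2° with length 23.0, so F = (-15.74, 16.77). ∠BFQ = 120.7° gives FQ at 73.90° from the x-axis; with |FQ| = 20.2, Q = (-10.14, 36.17). ∠FQV = 77.9° gives QV at -28.20° from the x-axis; with |QV| = 14.5, V = (2.636, 29.32). ∠QVW = 63.5° gives VW at -144.7° from the x-axis; with |VW| = 26.7, W = (-19.15, 13.89). ∠VWZ = 93.3° gives WZ at 128.6° from the x-axis; with |WZ| = 12.1, Z = (-26.70, 23.35). Then |FZ| = |Z − F| = 12.78.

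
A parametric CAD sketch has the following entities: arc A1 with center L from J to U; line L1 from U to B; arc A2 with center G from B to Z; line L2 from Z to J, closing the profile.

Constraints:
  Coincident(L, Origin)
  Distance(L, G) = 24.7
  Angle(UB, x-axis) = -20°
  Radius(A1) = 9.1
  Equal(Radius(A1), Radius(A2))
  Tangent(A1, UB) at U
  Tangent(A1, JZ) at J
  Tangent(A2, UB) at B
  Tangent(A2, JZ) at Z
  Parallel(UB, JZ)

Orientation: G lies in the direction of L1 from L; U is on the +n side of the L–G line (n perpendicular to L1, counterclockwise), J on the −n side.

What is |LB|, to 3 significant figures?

26.3

Tangency of A1 to both parallel lines with radius 9.1 puts U and J at L ± 9.1·n: U = (3.11, 8.55), J = (-3.11, -8.55). Equal radii place B and Z the same way about G: B = G + 9.1·n = (26.3, 0.103), Z = G − 9.1·n = (20.1, -17.0). Then |LB| = |B − L| = 26.3.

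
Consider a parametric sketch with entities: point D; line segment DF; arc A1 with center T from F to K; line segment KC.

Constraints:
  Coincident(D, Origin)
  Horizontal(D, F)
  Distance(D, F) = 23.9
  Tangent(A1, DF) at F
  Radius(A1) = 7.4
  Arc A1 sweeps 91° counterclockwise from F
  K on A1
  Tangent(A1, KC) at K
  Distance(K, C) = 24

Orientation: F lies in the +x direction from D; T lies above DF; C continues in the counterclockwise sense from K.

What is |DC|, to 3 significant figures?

44.1

On A1, F sits at bearing -90° from T; a 91° counterclockwise sweep puts K at bearing 1°, so K = T + 7.4·(cos 1°, sin 1°) = (31.3, 7.53). Tangency of A1 to KC means the radius TK is perpendicular to KC, so KC runs along (−sin 1°, cos 1°); with |KC| = 24.0, C = (30.9, 31.5). Then |DC| = |C − D| = 44.1.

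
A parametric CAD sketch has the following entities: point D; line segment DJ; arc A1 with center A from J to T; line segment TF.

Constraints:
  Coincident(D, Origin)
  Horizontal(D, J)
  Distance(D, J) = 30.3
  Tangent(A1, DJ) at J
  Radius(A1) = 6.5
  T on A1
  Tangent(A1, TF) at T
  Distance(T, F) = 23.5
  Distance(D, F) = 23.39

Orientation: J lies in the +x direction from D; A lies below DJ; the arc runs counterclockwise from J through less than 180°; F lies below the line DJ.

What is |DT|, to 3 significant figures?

25.3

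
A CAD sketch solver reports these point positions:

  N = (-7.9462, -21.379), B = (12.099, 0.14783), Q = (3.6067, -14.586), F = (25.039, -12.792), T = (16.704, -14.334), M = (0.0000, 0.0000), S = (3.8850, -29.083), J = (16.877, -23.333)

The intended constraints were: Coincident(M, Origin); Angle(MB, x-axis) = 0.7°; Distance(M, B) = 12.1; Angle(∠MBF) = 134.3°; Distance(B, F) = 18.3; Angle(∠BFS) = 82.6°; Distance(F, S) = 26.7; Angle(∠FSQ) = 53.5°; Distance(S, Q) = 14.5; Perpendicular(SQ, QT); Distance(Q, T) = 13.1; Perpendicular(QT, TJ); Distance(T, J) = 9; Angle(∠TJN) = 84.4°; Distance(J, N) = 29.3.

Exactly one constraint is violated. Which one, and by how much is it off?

Distance(J, N) = 29.3 — off by 4.40.

M = (0.00, 0.00) ✓; MB at 0.7000° ✓; |MB| = 12.10 ✓; ∠MBF = 134.3° ✓; |BF| = 18.30 ✓; ∠BFS = 82.60° ✓; |FS| = 26.70 ✓; ∠FSQ = 53.50° ✓; |SQ| = 14.50 ✓; ∠(SQ, QT) = 90.00° ✓; |QT| = 13.10 ✓; ∠(QT, TJ) = 90.00° ✓; |TJ| = 9.001 ✓; ∠TJN = 84.40° ✓; |JN| = 24.90 ✗.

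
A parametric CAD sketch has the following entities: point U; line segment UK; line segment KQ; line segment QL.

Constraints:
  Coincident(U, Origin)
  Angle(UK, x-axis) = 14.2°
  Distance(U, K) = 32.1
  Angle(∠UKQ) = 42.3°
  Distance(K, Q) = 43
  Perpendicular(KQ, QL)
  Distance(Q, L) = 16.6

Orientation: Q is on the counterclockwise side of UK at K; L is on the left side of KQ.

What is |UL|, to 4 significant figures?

19.90

U is at the origin; UK runs at 14.2° with length 32.1, so K = 32.1·(cos 14.2°, sin 14.2°) = (31.12, 7.874). ∠UKQ = 42.3°, so KQ runs at 14.2° + (180° − 42.3°) = 151.9° from the x-axis; with |KQ| = 43.0, Q = K + 43.0·(cos 151.9°, sin 151.9°) = (-6.812, 28.13). KQ ⟂ QL; with |QL| = 16.6 on the left of KQ, L = Q + 16.6·(-0.4710, -0.8821) = (-14.63, 13.48). Then |UL| = |L − U| = 19.90.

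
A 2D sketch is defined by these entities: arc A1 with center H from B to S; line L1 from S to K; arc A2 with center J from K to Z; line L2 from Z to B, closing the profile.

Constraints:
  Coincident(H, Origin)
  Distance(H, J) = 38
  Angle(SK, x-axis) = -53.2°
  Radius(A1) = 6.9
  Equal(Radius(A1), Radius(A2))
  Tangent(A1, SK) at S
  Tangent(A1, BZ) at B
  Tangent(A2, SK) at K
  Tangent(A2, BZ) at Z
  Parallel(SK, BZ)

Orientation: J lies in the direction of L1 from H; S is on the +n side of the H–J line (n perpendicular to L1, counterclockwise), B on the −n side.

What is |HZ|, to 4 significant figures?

38.62

The slot axis is L1's direction at -53.2°, so u = (cos -53.2°, sin -53.2°) = (0.5990, -0.8007) and n = (−sin -53.2°, cos -53.2°) = (0.8007, 0.5990). H is at the origin and J lies 38.0 along u from H, so J = 38.0·u = (22.76, -30.43). Tangency of A1 to both parallel lines with radius 6.9 puts S and B at H ± 6.9·n: S = (5.525, 4.133), B = (-5.525, -4.133). Equal radii place K and Z the same way about J: K = J + 6.9·n = (28.29, -26.29), Z = J − 6.9·n = (17.24, -34.56). Then |HZ| = |Z − H| = 38.62.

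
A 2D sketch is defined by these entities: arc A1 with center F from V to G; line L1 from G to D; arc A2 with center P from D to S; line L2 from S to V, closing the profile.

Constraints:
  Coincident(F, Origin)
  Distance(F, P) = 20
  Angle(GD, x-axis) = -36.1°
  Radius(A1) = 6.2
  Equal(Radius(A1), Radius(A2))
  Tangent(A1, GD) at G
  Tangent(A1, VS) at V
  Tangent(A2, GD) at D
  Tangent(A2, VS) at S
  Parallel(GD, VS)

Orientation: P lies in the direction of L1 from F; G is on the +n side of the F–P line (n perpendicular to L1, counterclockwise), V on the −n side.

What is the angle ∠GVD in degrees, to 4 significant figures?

58.20°

The slot axis is L1's direction at -36.1°, so u = (cos -36.1°, sin -36.1°) = (0.8080, -0.5892) and n = (−sin -36.1°, cos -36.1°) = (0.5892, 0.8080). F is at the origin and P lies 20.0 along u from F, so P = 20.0·u = (16.16, -11.78). Tangency of A1 to both parallel lines with radius 6.2 puts G and V at F ± 6.2·n: G = (3.653, 5.010), V = (-3.653, -5.010). Equal radii place D and S the same way about P: D = P + 6.2·n = (19.81, -6.774), S = P − 6.2·n = (12.51, -16.79). Then cos ∠GVD = VG·VD / (|VG||VD|), giving 58.20°.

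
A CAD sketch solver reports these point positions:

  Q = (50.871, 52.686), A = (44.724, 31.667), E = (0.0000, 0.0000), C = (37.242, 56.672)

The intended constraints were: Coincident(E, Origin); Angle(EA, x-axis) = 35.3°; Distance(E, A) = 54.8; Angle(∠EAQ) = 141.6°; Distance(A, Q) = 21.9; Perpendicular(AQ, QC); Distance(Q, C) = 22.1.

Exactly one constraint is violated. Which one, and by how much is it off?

Distance(Q, C) = 22.1 — off by 7.90.

E = (0.00, 0.00) ✓; EA at 35.30° ✓; |EA| = 54.80 ✓; ∠EAQ = 141.6° ✓; |AQ| = 21.90 ✓; ∠(AQ, QC) = 90.00° ✓; |QC| = 14.20 ✗.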